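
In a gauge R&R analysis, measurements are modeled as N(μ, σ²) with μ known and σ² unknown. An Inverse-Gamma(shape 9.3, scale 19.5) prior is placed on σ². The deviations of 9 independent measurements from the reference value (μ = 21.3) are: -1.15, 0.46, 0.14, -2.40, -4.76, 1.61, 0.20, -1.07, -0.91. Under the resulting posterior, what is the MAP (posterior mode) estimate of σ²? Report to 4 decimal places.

With known mean μ and an Inverse-Gamma(α, β) prior on σ², the Normal likelihood is conjugate: posterior is Inv-Gamma(α + n/2, β + Σ(xᵢ−μ)²/2).
Σ(xᵢ−μ)² = (-1.15)² + (0.46)² + (0.14)² + (-2.40)² + (-4.76)² + (1.61)² + (0.20)² + (-1.07)² + (-0.91)² = 34.5764.
Posterior: Inv-Gamma(9.3 + 9/2, 19.5 + 34.5764/2) = Inv-Gamma(13.80, 36.78820).
Mode = β/(α+1) = 36.78820/14.80 = 2.4857.

2.4857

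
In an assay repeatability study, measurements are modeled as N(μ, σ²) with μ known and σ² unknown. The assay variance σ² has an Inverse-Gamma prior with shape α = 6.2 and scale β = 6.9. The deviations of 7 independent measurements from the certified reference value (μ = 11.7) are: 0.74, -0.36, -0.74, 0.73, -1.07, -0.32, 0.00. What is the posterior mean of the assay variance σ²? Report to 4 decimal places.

With known mean μ and an Inverse-Gamma(α, β) prior on σ², the Normal likelihood is conjugate: posterior is Inv-Gamma(α + n/2, β + Σ(xᵢ−μ)²/2).
Σ(xᵢ−μ)² = (0.74)² + (-0.36)² + (-0.74)² + (0.73)² + (-1.07)² + (-0.32)² + (0.00)² = 3.0050.
Posterior: Inv-Gamma(6.2 + 7/2, 6.9 + 3.0050/2) = Inv-Gamma(9.70, 8.40250).
E[σ²|data] = β/(α−1) = 8.40250/8.70 = 0.9658.

0.9658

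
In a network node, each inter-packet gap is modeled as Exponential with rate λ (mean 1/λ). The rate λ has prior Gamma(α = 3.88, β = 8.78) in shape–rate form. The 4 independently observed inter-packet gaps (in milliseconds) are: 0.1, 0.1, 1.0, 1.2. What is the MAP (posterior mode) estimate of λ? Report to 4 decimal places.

0.6154

With a Gamma(shape α, rate β) prior on the exponential rate λ, the posterior after n observations with total T = Σxᵢ is Gamma(α+n, β+T).
Sum of observations T = 2.4 milliseconds; n = 4.
Posterior: Gamma(3.88+4, 8.78+2.4) = Gamma(7.88, 11.18).
Mode = (α−1)/β = 0.6154.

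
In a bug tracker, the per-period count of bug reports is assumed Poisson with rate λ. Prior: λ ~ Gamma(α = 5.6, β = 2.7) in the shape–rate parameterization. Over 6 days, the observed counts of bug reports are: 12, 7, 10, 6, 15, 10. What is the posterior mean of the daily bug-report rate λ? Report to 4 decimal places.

With a Gamma(shape α, rate β) prior, the Poisson likelihood is conjugate: the posterior is Gamma(α + ΣXᵢ, β + n).
Sum of counts S = 60 over n = 6 days.
Posterior: Gamma(α+S, β+n) = Gamma(5.6+60, 2.7+6) = Gamma(65.6, 8.7).
Posterior mean = α/β = 65.6/8.7 = 7.5402.

7.5402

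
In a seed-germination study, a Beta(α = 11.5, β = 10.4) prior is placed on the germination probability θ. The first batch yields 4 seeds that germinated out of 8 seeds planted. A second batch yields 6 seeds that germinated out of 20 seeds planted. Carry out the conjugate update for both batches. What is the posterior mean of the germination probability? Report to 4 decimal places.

0.4309

The Beta prior is conjugate to a Binomial/Bernoulli likelihood; the update adds successes to α and failures to β.
After batch 1: Beta(11.5+4, 10.4+4) = Beta(15.5, 14.4).
After batch 2: Beta(15.5+6, 14.4+14) = Beta(21.5, 28.4).
Posterior mean = α/(α+β) = 21.5/49.9 = 0.4309.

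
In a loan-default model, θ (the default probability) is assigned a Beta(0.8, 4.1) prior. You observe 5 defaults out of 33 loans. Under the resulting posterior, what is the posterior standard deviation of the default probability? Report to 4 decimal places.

0.0577

The Beta prior is conjugate to a Binomial/Bernoulli likelihood; the update adds successes to α and failures to β.
Posterior: Beta(α+k, β+n−k) = Beta(0.8+5, 4.1+28) = Beta(5.8, 32.1).
Var = αβ/((α+β)²(α+β+1)) = 5.8·32.1/(37.9²·38.9) = 0.00333200; SD = √0.00333200 = 0.0577.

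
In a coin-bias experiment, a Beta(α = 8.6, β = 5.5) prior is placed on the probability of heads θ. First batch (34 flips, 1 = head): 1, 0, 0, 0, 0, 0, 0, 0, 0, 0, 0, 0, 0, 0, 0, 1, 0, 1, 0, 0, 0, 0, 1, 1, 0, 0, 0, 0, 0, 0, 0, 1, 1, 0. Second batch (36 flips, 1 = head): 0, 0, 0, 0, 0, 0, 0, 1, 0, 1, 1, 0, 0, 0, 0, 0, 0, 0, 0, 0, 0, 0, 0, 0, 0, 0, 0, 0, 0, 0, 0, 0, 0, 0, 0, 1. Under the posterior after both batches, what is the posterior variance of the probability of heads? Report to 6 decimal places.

0.002100

The Beta prior is conjugate to a Binomial/Bernoulli likelihood; the update adds successes to α and failures to β.
After batch 1: Beta(8.6+7, 5.5+27) = Beta(15.6, 32.5).
After batch 2: Beta(15.6+4, 32.5+32) = Beta(19.6, 64.5).
Var = αβ/((α+β)²(α+β+1)) = 19.6·64.5/(84.1²·85.1) = 0.002100.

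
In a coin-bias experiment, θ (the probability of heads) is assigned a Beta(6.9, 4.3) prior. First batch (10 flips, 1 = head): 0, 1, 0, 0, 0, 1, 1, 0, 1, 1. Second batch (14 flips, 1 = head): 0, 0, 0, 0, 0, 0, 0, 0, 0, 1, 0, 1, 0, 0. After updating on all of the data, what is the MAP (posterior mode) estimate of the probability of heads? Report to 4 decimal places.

0.3886

The Beta prior is conjugate to a Binomial/Bernoulli likelihood; the update adds successes to α and failures to β.
After batch 1: Beta(6.9+5, 4.3+5) = Beta(11.9, 9.3).
After batch 2: Beta(11.9+2, 9.3+12) = Beta(13.9, 21.3).
Mode of Beta(a,b) for a,b>1 is (a−1)/(a+b−2) = 12.9/33.2 = 0.3886.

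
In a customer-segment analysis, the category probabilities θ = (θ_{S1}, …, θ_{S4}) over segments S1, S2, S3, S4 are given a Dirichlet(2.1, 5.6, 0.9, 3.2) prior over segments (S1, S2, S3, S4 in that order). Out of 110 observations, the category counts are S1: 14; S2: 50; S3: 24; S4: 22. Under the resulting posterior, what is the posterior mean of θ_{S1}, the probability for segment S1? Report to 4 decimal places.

0.1322

The Dirichlet prior is conjugate to the Multinomial likelihood: each posterior αⱼ = prior αⱼ + observed count nⱼ.
Posterior concentration: (16.1, 55.6, 24.9, 25.2), total = 121.8.
E[θ_{S1}|data] = α_{S1}/Σα = 16.1/121.8 = 0.1322.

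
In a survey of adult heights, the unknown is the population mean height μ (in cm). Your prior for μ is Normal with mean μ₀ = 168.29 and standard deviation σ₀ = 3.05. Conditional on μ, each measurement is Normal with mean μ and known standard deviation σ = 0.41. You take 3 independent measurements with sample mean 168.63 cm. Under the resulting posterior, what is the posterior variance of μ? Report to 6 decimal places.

For Normal data with known variance σ², a Normal(μ₀, σ₀²) prior on μ is conjugate. Posterior precision = 1/σ₀² + n/σ²; posterior mean is the precision-weighted average of μ₀ and x̄.
σ₀² = 3.05² = 9.3025, σ² = 0.41² = 0.1681; σ² + n·σ₀² = 0.1681 + 3·9.3025 = 28.0756.
Posterior precision = 1/σ₀² + n/σ² = 1/9.3025 + 3/0.1681 = (σ² + n·σ₀²)/(σ₀²σ²) = 28.0756/(9.3025·0.1681); posterior variance σₙ² = σ₀²σ²/(σ² + n·σ₀²) = 9.3025·0.1681/28.0756 = 0.055698.

0.055698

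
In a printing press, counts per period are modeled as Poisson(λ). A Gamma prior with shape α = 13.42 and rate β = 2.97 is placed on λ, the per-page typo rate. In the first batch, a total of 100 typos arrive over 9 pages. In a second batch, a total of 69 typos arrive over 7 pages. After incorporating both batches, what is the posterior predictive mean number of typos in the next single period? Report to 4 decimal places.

With a Gamma(shape α, rate β) prior, the Poisson likelihood is conjugate: the posterior is Gamma(α + ΣXᵢ, β + n).
After batch 1: Gamma(α+S, β+n) = Gamma(13.42+100, 2.97+9) = Gamma(113.42, 11.97).
After batch 2: Gamma(α+S, β+n) = Gamma(113.42+69, 11.97+7) = Gamma(182.42, 18.97).
The predictive distribution for one future period is NegBinom with mean α/β = 9.6162.

9.6162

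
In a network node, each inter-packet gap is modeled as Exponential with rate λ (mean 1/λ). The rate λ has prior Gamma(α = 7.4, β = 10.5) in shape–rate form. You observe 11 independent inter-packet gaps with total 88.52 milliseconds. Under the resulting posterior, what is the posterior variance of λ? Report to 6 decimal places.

With a Gamma(shape α, rate β) prior on the exponential rate λ, the posterior after n observations with total T = Σxᵢ is Gamma(α+n, β+T).
Posterior: Gamma(7.4+11, 10.5+88.52) = Gamma(18.4, 99.02).
Var = α/β² = 0.001877.

0.001877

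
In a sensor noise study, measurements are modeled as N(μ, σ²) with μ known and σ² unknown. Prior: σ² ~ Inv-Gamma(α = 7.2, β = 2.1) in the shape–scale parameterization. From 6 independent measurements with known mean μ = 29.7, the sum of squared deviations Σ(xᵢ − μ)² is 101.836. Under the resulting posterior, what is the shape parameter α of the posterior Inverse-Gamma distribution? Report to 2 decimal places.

With known mean μ and an Inverse-Gamma(α, β) prior on σ², the Normal likelihood is conjugate: posterior is Inv-Gamma(α + n/2, β + Σ(xᵢ−μ)²/2).
Posterior: Inv-Gamma(7.2 + 6/2, 2.1 + 101.836/2) = Inv-Gamma(10.20, 53.0180).
Posterior α = 10.20.

10.20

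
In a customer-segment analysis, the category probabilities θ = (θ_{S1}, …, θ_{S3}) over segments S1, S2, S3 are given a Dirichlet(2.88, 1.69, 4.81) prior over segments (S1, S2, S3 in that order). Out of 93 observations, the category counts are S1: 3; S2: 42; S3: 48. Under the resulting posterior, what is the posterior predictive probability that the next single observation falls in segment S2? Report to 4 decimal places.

The Dirichlet prior is conjugate to the Multinomial likelihood: each posterior αⱼ = prior αⱼ + observed count nⱼ.
Posterior concentration: (5.88, 43.69, 52.81), total = 102.38.
P(next = S2 | data) = α_{S2}/Σα = 0.4267.

0.4267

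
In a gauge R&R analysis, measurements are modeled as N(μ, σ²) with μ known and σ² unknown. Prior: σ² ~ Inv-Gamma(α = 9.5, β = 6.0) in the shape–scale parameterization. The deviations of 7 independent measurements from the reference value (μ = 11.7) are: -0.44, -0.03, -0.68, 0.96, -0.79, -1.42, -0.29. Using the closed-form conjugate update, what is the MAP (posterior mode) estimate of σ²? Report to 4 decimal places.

With known mean μ and an Inverse-Gamma(α, β) prior on σ², the Normal likelihood is conjugate: posterior is Inv-Gamma(α + n/2, β + Σ(xᵢ−μ)²/2).
Σ(xᵢ−μ)² = (-0.44)² + (-0.03)² + (-0.68)² + (0.96)² + (-0.79)² + (-1.42)² + (-0.29)² = 4.3031.
Posterior: Inv-Gamma(9.5 + 7/2, 6.0 + 4.3031/2) = Inv-Gamma(13.00, 8.15155).
Mode = β/(α+1) = 8.15155/14.00 = 0.5823.

0.5823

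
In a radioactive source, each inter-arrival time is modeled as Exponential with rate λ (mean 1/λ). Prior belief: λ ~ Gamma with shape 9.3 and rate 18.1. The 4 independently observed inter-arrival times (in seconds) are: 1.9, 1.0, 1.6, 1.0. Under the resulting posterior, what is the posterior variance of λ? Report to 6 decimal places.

0.023880

With a Gamma(shape α, rate β) prior on the exponential rate λ, the posterior after n observations with total T = Σxᵢ is Gamma(α+n, β+T).
Sum of observations T = 5.5 seconds; n = 4.
Posterior: Gamma(9.3+4, 18.1+5.5) = Gamma(13.3, 23.6).
Var = α/β² = 0.023880.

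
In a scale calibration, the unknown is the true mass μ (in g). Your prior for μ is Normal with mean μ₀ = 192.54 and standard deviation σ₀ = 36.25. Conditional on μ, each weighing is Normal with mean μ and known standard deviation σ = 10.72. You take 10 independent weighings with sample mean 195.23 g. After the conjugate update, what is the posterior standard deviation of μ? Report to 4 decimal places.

3.3752

For Normal data with known variance σ², a Normal(μ₀, σ₀²) prior on μ is conjugate. Posterior precision = 1/σ₀² + n/σ²; posterior mean is the precision-weighted average of μ₀ and x̄.
σ₀² = 36.25² = 1314.0625, σ² = 10.72² = 114.9184; σ² + n·σ₀² = 114.9184 + 10·1314.0625 = 13255.5434.
Posterior precision = 1/σ₀² + n/σ² = 1/1314.0625 + 10/114.9184 = (σ² + n·σ₀²)/(σ₀²σ²) = 13255.5434/(1314.0625·114.9184); posterior variance σₙ² = σ₀²σ²/(σ² + n·σ₀²) = 1314.0625·114.9184/13255.5434 = 11.392212.
Posterior SD = √σₙ² = √(1314.0625·114.9184/13255.5434) = 3.3752.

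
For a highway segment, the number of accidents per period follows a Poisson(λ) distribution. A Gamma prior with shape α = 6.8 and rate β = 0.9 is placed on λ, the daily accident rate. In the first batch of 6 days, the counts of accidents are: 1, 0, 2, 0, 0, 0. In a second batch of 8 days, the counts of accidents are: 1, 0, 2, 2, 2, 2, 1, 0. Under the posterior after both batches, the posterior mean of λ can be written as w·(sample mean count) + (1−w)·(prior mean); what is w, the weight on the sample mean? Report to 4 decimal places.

With a Gamma(shape α, rate β) prior, the Poisson likelihood is conjugate: the posterior is Gamma(α + ΣXᵢ, β + n).
Total number of days: n = 6 + 8 = 14.
Posterior mean = (α₀+S)/(β₀+n) = [n/(β₀+n)]·(S/n) + [β₀/(β₀+n)]·(α₀/β₀), so only n and β₀ enter the weight.
Weight on data w = n/(β₀+n) = 14/(0.9+14) = 14/14.9 = 0.9396.

0.9396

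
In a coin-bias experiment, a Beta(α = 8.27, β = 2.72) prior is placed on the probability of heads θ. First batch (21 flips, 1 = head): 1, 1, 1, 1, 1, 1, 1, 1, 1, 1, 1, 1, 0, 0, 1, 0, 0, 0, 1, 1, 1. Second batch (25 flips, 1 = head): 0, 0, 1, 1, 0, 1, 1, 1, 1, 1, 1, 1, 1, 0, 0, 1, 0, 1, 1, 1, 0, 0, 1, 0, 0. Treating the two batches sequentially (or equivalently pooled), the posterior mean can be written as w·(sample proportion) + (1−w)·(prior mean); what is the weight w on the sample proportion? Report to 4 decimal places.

0.8072

The Beta prior is conjugate to a Binomial/Bernoulli likelihood; the update adds successes to α and failures to β.
Total number of flips: n = 21 + 25 = 46.
Posterior mean = (α₀+k)/(α₀+β₀+n) = [n/(α₀+β₀+n)]·(k/n) + [(α₀+β₀)/(α₀+β₀+n)]·α₀/(α₀+β₀), so only n and the prior enter the weight.
The weight on the data is w = n/(α₀+β₀+n) = 46/(8.27+2.72+46) = 46/56.99 = 0.8072.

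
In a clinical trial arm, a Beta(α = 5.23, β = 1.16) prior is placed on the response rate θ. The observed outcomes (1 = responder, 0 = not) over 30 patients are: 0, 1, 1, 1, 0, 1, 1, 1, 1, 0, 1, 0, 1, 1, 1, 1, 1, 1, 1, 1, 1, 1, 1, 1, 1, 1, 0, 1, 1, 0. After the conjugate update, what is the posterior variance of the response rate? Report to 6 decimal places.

The Beta prior is conjugate to a Binomial/Bernoulli likelihood; the update adds successes to α and failures to β.
Posterior: Beta(α+k, β+n−k) = Beta(5.23+24, 1.16+6) = Beta(29.23, 7.16).
Var = αβ/((α+β)²(α+β+1)) = 29.23·7.16/(36.39²·37.39) = 0.004227.

0.004227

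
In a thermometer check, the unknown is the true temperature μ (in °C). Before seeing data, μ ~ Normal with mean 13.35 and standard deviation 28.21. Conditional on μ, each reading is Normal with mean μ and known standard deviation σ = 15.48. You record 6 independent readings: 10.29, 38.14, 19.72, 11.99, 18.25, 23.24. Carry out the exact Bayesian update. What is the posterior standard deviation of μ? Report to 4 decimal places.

For Normal data with known variance σ², a Normal(μ₀, σ₀²) prior on μ is conjugate. Posterior precision = 1/σ₀² + n/σ²; posterior mean is the precision-weighted average of μ₀ and x̄.
σ₀² = 28.21² = 795.8041, σ² = 15.48² = 239.6304; σ² + n·σ₀² = 239.6304 + 6·795.8041 = 5014.455.
Posterior precision = 1/σ₀² + n/σ² = 1/795.8041 + 6/239.6304 = (σ² + n·σ₀²)/(σ₀²σ²) = 5014.455/(795.8041·239.6304); posterior variance σₙ² = σ₀²σ²/(σ² + n·σ₀²) = 795.8041·239.6304/5014.455 = 38.029827.
Posterior SD = √σₙ² = √(795.8041·239.6304/5014.455) = 6.1668.

6.1668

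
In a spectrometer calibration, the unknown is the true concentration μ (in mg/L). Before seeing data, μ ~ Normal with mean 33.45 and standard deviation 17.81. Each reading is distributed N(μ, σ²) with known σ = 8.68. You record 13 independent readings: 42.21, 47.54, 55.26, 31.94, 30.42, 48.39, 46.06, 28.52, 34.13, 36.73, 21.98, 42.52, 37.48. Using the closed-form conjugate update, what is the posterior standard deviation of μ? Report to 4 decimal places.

2.3857

For Normal data with known variance σ², a Normal(μ₀, σ₀²) prior on μ is conjugate. Posterior precision = 1/σ₀² + n/σ²; posterior mean is the precision-weighted average of μ₀ and x̄.
σ₀² = 17.81² = 317.1961, σ² = 8.68² = 75.3424; σ² + n·σ₀² = 75.3424 + 13·317.1961 = 4198.8917.
Posterior precision = 1/σ₀² + n/σ² = 1/317.1961 + 13/75.3424 = (σ² + n·σ₀²)/(σ₀²σ²) = 4198.8917/(317.1961·75.3424); posterior variance σₙ² = σ₀²σ²/(σ² + n·σ₀²) = 317.1961·75.3424/4198.8917 = 5.691577.
Posterior SD = √σₙ² = √(317.1961·75.3424/4198.8917) = 2.3857.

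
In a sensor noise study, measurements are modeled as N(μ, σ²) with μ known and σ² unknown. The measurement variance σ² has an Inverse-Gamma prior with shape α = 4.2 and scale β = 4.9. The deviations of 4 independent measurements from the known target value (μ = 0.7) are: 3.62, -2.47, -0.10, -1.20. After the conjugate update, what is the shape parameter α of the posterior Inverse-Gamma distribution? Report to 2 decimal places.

With known mean μ and an Inverse-Gamma(α, β) prior on σ², the Normal likelihood is conjugate: posterior is Inv-Gamma(α + n/2, β + Σ(xᵢ−μ)²/2).
Σ(xᵢ−μ)² = (3.62)² + (-2.47)² + (-0.10)² + (-1.20)² = 20.6553.
Posterior: Inv-Gamma(4.2 + 4/2, 4.9 + 20.6553/2) = Inv-Gamma(6.20, 15.22765).
Posterior α = 6.20.

6.20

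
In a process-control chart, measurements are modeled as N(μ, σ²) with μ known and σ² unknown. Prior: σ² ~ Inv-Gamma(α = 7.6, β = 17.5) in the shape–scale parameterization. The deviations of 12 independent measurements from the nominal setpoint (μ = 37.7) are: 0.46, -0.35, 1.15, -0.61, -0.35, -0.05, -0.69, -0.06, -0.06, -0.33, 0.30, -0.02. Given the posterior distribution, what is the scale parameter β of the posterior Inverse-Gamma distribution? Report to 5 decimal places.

18.91815

With known mean μ and an Inverse-Gamma(α, β) prior on σ², the Normal likelihood is conjugate: posterior is Inv-Gamma(α + n/2, β + Σ(xᵢ−μ)²/2).
Σ(xᵢ−μ)² = (0.46)² + (-0.35)² + (1.15)² + (-0.61)² + (-0.35)² + (-0.05)² + (-0.69)² + (-0.06)² + (-0.06)² + (-0.33)² + (0.30)² + (-0.02)² = 2.8363.
Posterior: Inv-Gamma(7.6 + 12/2, 17.5 + 2.8363/2) = Inv-Gamma(13.60, 18.91815).
Posterior β = 18.91815.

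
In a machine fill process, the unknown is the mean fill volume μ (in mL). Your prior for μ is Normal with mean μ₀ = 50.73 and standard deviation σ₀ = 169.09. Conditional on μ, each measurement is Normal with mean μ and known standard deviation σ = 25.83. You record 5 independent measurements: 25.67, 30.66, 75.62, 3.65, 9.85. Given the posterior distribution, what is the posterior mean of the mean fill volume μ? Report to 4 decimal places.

29.1905

For Normal data with known variance σ², a Normal(μ₀, σ₀²) prior on μ is conjugate. Posterior precision = 1/σ₀² + n/σ²; posterior mean is the precision-weighted average of μ₀ and x̄.
Σxᵢ = 25.67 + 30.66 + 75.62 + 3.65 + 9.85 = 145.45, so n·x̄ = 145.45.
σ₀² = 169.09² = 28591.4281, σ² = 25.83² = 667.1889; σ² + n·σ₀² = 667.1889 + 5·28591.4281 = 143624.3294.
Posterior mean = (μ₀/σ₀² + n·x̄/σ²)/(1/σ₀² + n/σ²) = (σ²·μ₀ + σ₀²·n·x̄)/(σ² + n·σ₀²) = (667.1889·50.73 + 28591.4281·145.45)/143624.3294 = 4192469.710042/143624.3294 = 29.1905.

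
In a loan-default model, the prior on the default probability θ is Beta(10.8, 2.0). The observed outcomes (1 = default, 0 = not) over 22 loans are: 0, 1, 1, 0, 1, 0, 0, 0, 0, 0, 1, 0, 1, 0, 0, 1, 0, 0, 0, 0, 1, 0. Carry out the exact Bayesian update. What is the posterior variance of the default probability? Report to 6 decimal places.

The Beta prior is conjugate to a Binomial/Bernoulli likelihood; the update adds successes to α and failures to β.
Posterior: Beta(α+k, β+n−k) = Beta(10.8+7, 2.0+15) = Beta(17.8, 17.0).
Var = αβ/((α+β)²(α+β+1)) = 17.8·17.0/(34.8²·35.8) = 0.006980.

0.006980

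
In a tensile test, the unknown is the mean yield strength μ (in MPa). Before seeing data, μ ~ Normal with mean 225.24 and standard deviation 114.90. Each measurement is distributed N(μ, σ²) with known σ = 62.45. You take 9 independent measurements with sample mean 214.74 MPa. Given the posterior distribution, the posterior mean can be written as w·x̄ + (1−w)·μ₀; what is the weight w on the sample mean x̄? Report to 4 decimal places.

For Normal data with known variance σ², a Normal(μ₀, σ₀²) prior on μ is conjugate. Posterior precision = 1/σ₀² + n/σ²; posterior mean is the precision-weighted average of μ₀ and x̄.
σ₀² = 114.90² = 13202.01, σ² = 62.45² = 3900.0025. Prior precision 1/σ₀² = 1/13202.01; data precision n/σ² = 9/3900.0025.
w = (n/σ²)/(1/σ₀² + n/σ²) = n·σ₀²/(σ² + n·σ₀²) = 9·13202.01/(3900.0025 + 9·13202.01) = 118818.09/122718.0925 = 0.9682.

0.9682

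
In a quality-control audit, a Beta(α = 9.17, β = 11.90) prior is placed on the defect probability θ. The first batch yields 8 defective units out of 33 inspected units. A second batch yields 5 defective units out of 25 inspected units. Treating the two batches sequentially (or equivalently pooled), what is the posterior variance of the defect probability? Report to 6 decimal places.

The Beta prior is conjugate to a Binomial/Bernoulli likelihood; the update adds successes to α and failures to β.
After batch 1: Beta(9.17+8, 11.90+25) = Beta(17.17, 36.90).
After batch 2: Beta(17.17+5, 36.90+20) = Beta(22.17, 56.90).
Var = αβ/((α+β)²(α+β+1)) = 22.17·56.90/(79.07²·80.07) = 0.002520.

0.002520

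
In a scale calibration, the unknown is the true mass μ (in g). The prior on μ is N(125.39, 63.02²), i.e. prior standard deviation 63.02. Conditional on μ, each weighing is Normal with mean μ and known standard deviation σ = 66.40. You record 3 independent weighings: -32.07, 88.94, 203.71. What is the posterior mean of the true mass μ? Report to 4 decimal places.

For Normal data with known variance σ², a Normal(μ₀, σ₀²) prior on μ is conjugate. Posterior precision = 1/σ₀² + n/σ²; posterior mean is the precision-weighted average of μ₀ and x̄.
Σxᵢ = (-32.07) + 88.94 + 203.71 = 260.58, so n·x̄ = 260.58.
σ₀² = 63.02² = 3971.5204, σ² = 66.40² = 4408.96; σ² + n·σ₀² = 4408.96 + 3·3971.5204 = 16323.5212.
Posterior mean = (μ₀/σ₀² + n·x̄/σ²)/(1/σ₀² + n/σ²) = (σ²·μ₀ + σ₀²·n·x̄)/(σ² + n·σ₀²) = (4408.96·125.39 + 3971.5204·260.58)/16323.5212 = 1587738.280232/16323.5212 = 97.2669.

97.2669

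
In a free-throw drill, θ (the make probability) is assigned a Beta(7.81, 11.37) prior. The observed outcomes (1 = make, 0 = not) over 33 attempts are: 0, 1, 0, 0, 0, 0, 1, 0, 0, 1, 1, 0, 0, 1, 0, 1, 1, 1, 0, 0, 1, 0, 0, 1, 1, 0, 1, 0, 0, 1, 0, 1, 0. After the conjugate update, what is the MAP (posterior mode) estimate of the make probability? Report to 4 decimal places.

0.4147

The Beta prior is conjugate to a Binomial/Bernoulli likelihood; the update adds successes to α and failures to β.
Posterior: Beta(α+k, β+n−k) = Beta(7.81+14, 11.37+19) = Beta(21.81, 30.37).
Mode of Beta(a,b) for a,b>1 is (a−1)/(a+b−2) = 20.81/50.18 = 0.4147.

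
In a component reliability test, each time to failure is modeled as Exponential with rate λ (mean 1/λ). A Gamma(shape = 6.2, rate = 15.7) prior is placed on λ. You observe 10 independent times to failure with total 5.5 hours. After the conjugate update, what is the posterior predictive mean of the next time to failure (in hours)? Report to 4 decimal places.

With a Gamma(shape α, rate β) prior on the exponential rate λ, the posterior after n observations with total T = Σxᵢ is Gamma(α+n, β+T).
Posterior: Gamma(6.2+10, 15.7+5.5) = Gamma(16.2, 21.2).
The predictive distribution for the next observation is Lomax; its mean is β/(α−1) = 21.2/15.2 = 1.3947.

1.3947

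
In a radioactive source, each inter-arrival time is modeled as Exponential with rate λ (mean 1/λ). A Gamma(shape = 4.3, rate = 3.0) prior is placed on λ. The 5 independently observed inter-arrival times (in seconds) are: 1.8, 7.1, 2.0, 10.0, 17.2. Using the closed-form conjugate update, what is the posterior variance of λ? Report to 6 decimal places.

0.005506

With a Gamma(shape α, rate β) prior on the exponential rate λ, the posterior after n observations with total T = Σxᵢ is Gamma(α+n, β+T).
Sum of observations T = 38.1 seconds; n = 5.
Posterior: Gamma(4.3+5, 3.0+38.1) = Gamma(9.3, 41.1).
Var = α/β² = 0.005506.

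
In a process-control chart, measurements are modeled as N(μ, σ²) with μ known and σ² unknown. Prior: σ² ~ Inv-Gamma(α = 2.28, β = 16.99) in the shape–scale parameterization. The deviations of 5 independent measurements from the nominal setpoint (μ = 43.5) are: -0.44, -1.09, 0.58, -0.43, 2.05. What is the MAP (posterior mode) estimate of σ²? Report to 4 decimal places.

3.4676

With known mean μ and an Inverse-Gamma(α, β) prior on σ², the Normal likelihood is conjugate: posterior is Inv-Gamma(α + n/2, β + Σ(xᵢ−μ)²/2).
Σ(xᵢ−μ)² = (-0.44)² + (-1.09)² + (0.58)² + (-0.43)² + (2.05)² = 6.1055.
Posterior: Inv-Gamma(2.28 + 5/2, 16.99 + 6.1055/2) = Inv-Gamma(4.78, 20.04275).
Mode = β/(α+1) = 20.04275/5.78 = 3.4676.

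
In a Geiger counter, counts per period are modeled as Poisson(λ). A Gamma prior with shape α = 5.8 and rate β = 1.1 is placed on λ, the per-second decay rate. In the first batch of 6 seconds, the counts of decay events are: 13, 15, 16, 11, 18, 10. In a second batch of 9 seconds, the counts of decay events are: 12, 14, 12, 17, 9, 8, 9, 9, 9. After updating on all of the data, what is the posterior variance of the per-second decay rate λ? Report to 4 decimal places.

0.7245

With a Gamma(shape α, rate β) prior, the Poisson likelihood is conjugate: the posterior is Gamma(α + ΣXᵢ, β + n).
Batch 1: sum of counts S = 83 over n = 6 seconds.
After batch 1: Gamma(α+S, β+n) = Gamma(5.8+83, 1.1+6) = Gamma(88.8, 7.1).
Batch 2: sum of counts S = 99 over n = 9 seconds.
After batch 2: Gamma(α+S, β+n) = Gamma(88.8+99, 7.1+9) = Gamma(187.8, 16.1).
Var = α/β² = 187.8/16.1² = 0.7245.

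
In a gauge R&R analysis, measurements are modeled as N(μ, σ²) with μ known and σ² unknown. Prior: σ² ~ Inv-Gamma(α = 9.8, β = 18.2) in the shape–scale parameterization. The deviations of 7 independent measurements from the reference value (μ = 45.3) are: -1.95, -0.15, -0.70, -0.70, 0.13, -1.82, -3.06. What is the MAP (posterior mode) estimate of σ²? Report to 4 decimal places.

With known mean μ and an Inverse-Gamma(α, β) prior on σ², the Normal likelihood is conjugate: posterior is Inv-Gamma(α + n/2, β + Σ(xᵢ−μ)²/2).
Σ(xᵢ−μ)² = (-1.95)² + (-0.15)² + (-0.70)² + (-0.70)² + (0.13)² + (-1.82)² + (-3.06)² = 17.4979.
Posterior: Inv-Gamma(9.8 + 7/2, 18.2 + 17.4979/2) = Inv-Gamma(13.30, 26.94895).
Mode = β/(α+1) = 26.94895/14.30 = 1.8845.

1.8845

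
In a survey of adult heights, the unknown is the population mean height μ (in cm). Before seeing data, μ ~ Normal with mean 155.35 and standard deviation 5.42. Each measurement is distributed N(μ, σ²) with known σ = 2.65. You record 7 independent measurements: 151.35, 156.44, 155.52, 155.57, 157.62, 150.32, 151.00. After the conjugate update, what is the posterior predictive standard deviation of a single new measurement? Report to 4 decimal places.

2.8271

For Normal data with known variance σ², a Normal(μ₀, σ₀²) prior on μ is conjugate. Posterior precision = 1/σ₀² + n/σ²; posterior mean is the precision-weighted average of μ₀ and x̄.
σ₀² = 5.42² = 29.3764, σ² = 2.65² = 7.0225; σ² + n·σ₀² = 7.0225 + 7·29.3764 = 212.6573.
Posterior precision = 1/σ₀² + n/σ² = 1/29.3764 + 7/7.0225 = (σ² + n·σ₀²)/(σ₀²σ²) = 212.6573/(29.3764·7.0225); posterior variance σₙ² = σ₀²σ²/(σ² + n·σ₀²) = 29.3764·7.0225/212.6573 = 0.970086.
Predictive variance for one new observation = σₙ² + σ² = 29.3764·7.0225/212.6573 + 7.0225 = σ²·(σ₀² + 212.6573)/212.6573 = 7.0225·242.0337/212.6573 = 7.992586; SD = √(7.0225·242.0337/212.6573) = 2.8271.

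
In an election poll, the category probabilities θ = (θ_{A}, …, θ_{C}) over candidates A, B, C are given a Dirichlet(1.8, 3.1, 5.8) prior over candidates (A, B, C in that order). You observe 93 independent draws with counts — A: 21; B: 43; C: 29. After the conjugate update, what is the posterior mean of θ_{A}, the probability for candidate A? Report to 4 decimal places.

The Dirichlet prior is conjugate to the Multinomial likelihood: each posterior αⱼ = prior αⱼ + observed count nⱼ.
Posterior concentration: (22.8, 46.1, 34.8), total = 103.7.
E[θ_{A}|data] = α_{A}/Σα = 22.8/103.7 = 0.2199.

0.2199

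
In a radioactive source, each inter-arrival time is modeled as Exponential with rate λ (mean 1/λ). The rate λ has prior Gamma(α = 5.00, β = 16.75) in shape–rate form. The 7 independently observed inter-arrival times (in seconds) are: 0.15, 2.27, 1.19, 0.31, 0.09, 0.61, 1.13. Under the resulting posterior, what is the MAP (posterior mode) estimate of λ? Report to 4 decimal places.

0.4889

With a Gamma(shape α, rate β) prior on the exponential rate λ, the posterior after n observations with total T = Σxᵢ is Gamma(α+n, β+T).
Sum of observations T = 5.75 seconds; n = 7.
Posterior: Gamma(5.00+7, 16.75+5.75) = Gamma(12.00, 22.50).
Mode = (α−1)/β = 0.4889.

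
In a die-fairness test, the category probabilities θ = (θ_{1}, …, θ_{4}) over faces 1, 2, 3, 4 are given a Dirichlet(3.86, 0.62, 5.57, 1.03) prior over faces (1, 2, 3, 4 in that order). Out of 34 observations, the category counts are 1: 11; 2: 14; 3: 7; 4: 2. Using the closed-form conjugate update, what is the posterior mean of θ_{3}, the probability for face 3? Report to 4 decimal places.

0.2788

The Dirichlet prior is conjugate to the Multinomial likelihood: each posterior αⱼ = prior αⱼ + observed count nⱼ.
Posterior concentration: (14.86, 14.62, 12.57, 3.03), total = 45.08.
E[θ_{3}|data] = α_{3}/Σα = 12.57/45.08 = 0.2788.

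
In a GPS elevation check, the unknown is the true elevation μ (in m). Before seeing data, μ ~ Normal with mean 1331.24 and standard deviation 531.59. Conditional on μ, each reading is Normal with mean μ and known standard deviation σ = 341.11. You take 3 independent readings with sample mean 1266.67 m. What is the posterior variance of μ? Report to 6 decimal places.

34104.485225

For Normal data with known variance σ², a Normal(μ₀, σ₀²) prior on μ is conjugate. Posterior precision = 1/σ₀² + n/σ²; posterior mean is the precision-weighted average of μ₀ and x̄.
σ₀² = 531.59² = 282587.9281, σ² = 341.11² = 116356.0321; σ² + n·σ₀² = 116356.0321 + 3·282587.9281 = 964119.8164.
Posterior precision = 1/σ₀² + n/σ² = 1/282587.9281 + 3/116356.0321 = (σ² + n·σ₀²)/(σ₀²σ²) = 964119.8164/(282587.9281·116356.0321); posterior variance σₙ² = σ₀²σ²/(σ² + n·σ₀²) = 282587.9281·116356.0321/964119.8164 = 34104.485225.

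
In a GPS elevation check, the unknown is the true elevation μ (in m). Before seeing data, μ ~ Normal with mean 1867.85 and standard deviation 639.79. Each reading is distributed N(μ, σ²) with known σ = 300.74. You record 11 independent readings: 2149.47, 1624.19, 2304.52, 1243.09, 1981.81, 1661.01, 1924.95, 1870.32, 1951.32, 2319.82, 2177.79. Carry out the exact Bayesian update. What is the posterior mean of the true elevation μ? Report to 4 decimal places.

1926.8414

For Normal data with known variance σ², a Normal(μ₀, σ₀²) prior on μ is conjugate. Posterior precision = 1/σ₀² + n/σ²; posterior mean is the precision-weighted average of μ₀ and x̄.
Σxᵢ = 2149.47 + 1624.19 + 2304.52 + 1243.09 + 1981.81 + 1661.01 + 1924.95 + 1870.32 + 1951.32 + 2319.82 + 2177.79 = 21208.29, so n·x̄ = 21208.29.
σ₀² = 639.79² = 409331.2441, σ² = 300.74² = 90444.5476; σ² + n·σ₀² = 90444.5476 + 11·409331.2441 = 4593088.2327.
Posterior mean = (μ₀/σ₀² + n·x̄/σ²)/(1/σ₀² + n/σ²) = (σ²·μ₀ + σ₀²·n·x̄)/(σ² + n·σ₀²) = (90444.5476·1867.85 + 409331.2441·21208.29)/4593088.2327 = 8850152579.168249/4593088.2327 = 1926.8414.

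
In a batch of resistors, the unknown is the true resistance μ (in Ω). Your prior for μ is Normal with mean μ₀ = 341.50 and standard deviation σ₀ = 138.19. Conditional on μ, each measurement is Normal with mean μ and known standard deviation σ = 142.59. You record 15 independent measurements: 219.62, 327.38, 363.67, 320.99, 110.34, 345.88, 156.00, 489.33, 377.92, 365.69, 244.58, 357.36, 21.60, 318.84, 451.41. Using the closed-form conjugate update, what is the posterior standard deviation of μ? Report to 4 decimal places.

For Normal data with known variance σ², a Normal(μ₀, σ₀²) prior on μ is conjugate. Posterior precision = 1/σ₀² + n/σ²; posterior mean is the precision-weighted average of μ₀ and x̄.
σ₀² = 138.19² = 19096.4761, σ² = 142.59² = 20331.9081; σ² + n·σ₀² = 20331.9081 + 15·19096.4761 = 306779.0496.
Posterior precision = 1/σ₀² + n/σ² = 1/19096.4761 + 15/20331.9081 = (σ² + n·σ₀²)/(σ₀²σ²) = 306779.0496/(19096.4761·20331.9081); posterior variance σₙ² = σ₀²σ²/(σ² + n·σ₀²) = 19096.4761·20331.9081/306779.0496 = 1265.626833.
Posterior SD = √σₙ² = √(19096.4761·20331.9081/306779.0496) = 35.5756.

35.5756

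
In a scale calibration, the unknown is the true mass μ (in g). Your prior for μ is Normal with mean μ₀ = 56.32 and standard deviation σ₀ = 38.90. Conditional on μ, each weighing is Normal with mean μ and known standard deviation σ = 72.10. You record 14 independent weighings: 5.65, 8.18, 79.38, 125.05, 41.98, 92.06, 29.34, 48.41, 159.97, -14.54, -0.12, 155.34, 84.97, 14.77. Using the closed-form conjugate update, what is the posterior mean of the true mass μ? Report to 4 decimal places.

For Normal data with known variance σ², a Normal(μ₀, σ₀²) prior on μ is conjugate. Posterior precision = 1/σ₀² + n/σ²; posterior mean is the precision-weighted average of μ₀ and x̄.
Σxᵢ = 5.65 + 8.18 + 79.38 + 125.05 + 41.98 + 92.06 + 29.34 + 48.41 + 159.97 + (-14.54) + (-0.12) + 155.34 + 84.97 + 14.77 = 830.44, so n·x̄ = 830.44.
σ₀² = 38.90² = 1513.21, σ² = 72.10² = 5198.41; σ² + n·σ₀² = 5198.41 + 14·1513.21 = 26383.35.
Posterior mean = (μ₀/σ₀² + n·x̄/σ²)/(1/σ₀² + n/σ²) = (σ²·μ₀ + σ₀²·n·x̄)/(σ² + n·σ₀²) = (5198.41·56.32 + 1513.21·830.44)/26383.35 = 1549404.5636/26383.35 = 58.7266.

58.7266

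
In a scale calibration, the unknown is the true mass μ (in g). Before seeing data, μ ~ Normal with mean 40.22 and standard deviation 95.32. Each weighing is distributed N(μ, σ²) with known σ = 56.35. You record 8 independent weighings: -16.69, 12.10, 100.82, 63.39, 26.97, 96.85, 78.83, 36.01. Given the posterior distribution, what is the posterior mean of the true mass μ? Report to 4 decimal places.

For Normal data with known variance σ², a Normal(μ₀, σ₀²) prior on μ is conjugate. Posterior precision = 1/σ₀² + n/σ²; posterior mean is the precision-weighted average of μ₀ and x̄.
Σxᵢ = (-16.69) + 12.10 + 100.82 + 63.39 + 26.97 + 96.85 + 78.83 + 36.01 = 398.28, so n·x̄ = 398.28.
σ₀² = 95.32² = 9085.9024, σ² = 56.35² = 3175.3225; σ² + n·σ₀² = 3175.3225 + 8·9085.9024 = 75862.5417.
Posterior mean = (μ₀/σ₀² + n·x̄/σ²)/(1/σ₀² + n/σ²) = (σ²·μ₀ + σ₀²·n·x̄)/(σ² + n·σ₀²) = (3175.3225·40.22 + 9085.9024·398.28)/75862.5417 = 3746444.678822/75862.5417 = 49.3846.

49.3846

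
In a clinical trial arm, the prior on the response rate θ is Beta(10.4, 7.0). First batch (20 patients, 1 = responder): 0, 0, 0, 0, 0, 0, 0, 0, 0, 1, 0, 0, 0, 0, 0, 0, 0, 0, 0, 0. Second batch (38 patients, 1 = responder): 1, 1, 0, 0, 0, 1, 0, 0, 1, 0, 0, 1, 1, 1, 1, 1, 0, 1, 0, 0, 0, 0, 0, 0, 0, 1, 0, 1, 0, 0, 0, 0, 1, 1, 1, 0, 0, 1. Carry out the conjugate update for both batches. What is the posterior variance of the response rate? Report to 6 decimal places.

0.003028

The Beta prior is conjugate to a Binomial/Bernoulli likelihood; the update adds successes to α and failures to β.
After batch 1: Beta(10.4+1, 7.0+19) = Beta(11.4, 26.0).
After batch 2: Beta(11.4+16, 26.0+22) = Beta(27.4, 48.0).
Var = αβ/((α+β)²(α+β+1)) = 27.4·48.0/(75.4²·76.4) = 0.003028.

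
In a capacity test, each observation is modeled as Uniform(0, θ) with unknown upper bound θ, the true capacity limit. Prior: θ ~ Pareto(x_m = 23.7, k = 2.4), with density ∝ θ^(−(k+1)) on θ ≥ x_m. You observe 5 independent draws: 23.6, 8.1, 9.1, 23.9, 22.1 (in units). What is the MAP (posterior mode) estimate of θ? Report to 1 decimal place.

23.9

A Pareto(scale x_m, shape k) prior on the upper bound θ of Uniform(0, θ) is conjugate: posterior is Pareto(max(x_m, max xᵢ), k + n).
Sample maximum = 23.9; prior scale x_m = 23.7 → posterior scale = max = 23.9.
Posterior shape = 2.4 + 5 = 7.4.
The Pareto density is decreasing on [x_m, ∞), so the mode is x_m = 23.9.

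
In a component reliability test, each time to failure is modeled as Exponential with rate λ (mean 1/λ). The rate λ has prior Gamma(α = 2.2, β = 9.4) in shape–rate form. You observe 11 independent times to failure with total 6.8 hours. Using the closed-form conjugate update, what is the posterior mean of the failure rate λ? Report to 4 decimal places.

With a Gamma(shape α, rate β) prior on the exponential rate λ, the posterior after n observations with total T = Σxᵢ is Gamma(α+n, β+T).
Posterior: Gamma(2.2+11, 9.4+6.8) = Gamma(13.2, 16.2).
Posterior mean of λ = α/β = 13.2/16.2 = 0.8148.

0.8148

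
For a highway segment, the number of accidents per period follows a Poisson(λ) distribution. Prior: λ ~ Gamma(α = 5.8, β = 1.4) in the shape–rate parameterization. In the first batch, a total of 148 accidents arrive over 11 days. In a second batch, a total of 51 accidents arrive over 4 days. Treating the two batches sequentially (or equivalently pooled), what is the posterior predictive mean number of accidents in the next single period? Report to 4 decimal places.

With a Gamma(shape α, rate β) prior, the Poisson likelihood is conjugate: the posterior is Gamma(α + ΣXᵢ, β + n).
After batch 1: Gamma(α+S, β+n) = Gamma(5.8+148, 1.4+11) = Gamma(153.8, 12.4).
After batch 2: Gamma(α+S, β+n) = Gamma(153.8+51, 12.4+4) = Gamma(204.8, 16.4).
The predictive distribution for one future period is NegBinom with mean α/β = 12.4878.

12.4878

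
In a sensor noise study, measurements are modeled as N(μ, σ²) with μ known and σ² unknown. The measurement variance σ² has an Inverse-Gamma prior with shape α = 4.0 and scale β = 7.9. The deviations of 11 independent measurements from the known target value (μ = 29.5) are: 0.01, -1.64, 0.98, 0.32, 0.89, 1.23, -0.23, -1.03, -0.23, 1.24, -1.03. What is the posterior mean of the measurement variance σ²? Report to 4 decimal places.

1.5072

With known mean μ and an Inverse-Gamma(α, β) prior on σ², the Normal likelihood is conjugate: posterior is Inv-Gamma(α + n/2, β + Σ(xᵢ−μ)²/2).
Σ(xᵢ−μ)² = (0.01)² + (-1.64)² + (0.98)² + (0.32)² + (0.89)² + (1.23)² + (-0.23)² + (-1.03)² + (-0.23)² + (1.24)² + (-1.03)² = 9.8227.
Posterior: Inv-Gamma(4.0 + 11/2, 7.9 + 9.8227/2) = Inv-Gamma(9.50, 12.81135).
E[σ²|data] = β/(α−1) = 12.81135/8.50 = 1.5072.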